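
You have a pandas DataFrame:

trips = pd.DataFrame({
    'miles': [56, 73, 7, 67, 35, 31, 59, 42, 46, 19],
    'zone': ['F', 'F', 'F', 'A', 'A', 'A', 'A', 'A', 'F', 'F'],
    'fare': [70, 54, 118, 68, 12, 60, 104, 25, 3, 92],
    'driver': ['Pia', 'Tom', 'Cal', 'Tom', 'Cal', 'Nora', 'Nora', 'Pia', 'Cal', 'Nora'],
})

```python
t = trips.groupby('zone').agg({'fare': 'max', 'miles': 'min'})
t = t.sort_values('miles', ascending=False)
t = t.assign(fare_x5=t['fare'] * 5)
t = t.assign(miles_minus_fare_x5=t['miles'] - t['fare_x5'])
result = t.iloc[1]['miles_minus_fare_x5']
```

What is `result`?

group by zone: max(fare), min(miles):
      fare  miles
zone             
A      104     31
F      118      7
sort by miles descending:
      fare  miles
zone             
A      104     31
F      118      7
add column fare_x5 = t['fare'] * 5:
      fare  miles  fare_x5
zone                      
A      104     31      520
F      118      7      590
add column miles_minus_fare_x5 = t['miles'] - t['fare_x5']:
      fare  miles  fare_x5  miles_minus_fare_x5
zone                                           
A      104     31      520                 -489
F      118      7      590                 -583
Hence -583.

-583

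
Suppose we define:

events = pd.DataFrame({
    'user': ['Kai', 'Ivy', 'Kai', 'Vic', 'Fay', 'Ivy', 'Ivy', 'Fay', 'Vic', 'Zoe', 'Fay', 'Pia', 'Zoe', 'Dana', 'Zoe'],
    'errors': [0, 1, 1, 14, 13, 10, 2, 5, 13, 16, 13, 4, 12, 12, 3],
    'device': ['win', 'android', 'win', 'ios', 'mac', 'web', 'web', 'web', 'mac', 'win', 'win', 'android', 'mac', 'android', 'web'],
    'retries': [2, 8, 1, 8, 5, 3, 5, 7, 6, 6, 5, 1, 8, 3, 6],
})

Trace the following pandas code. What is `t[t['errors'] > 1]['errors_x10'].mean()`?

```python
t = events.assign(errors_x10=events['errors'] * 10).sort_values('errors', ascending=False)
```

97.5

add column errors_x10 = events['errors'] * 10:
    user  errors   device  retries  errors_x10
0    Kai       0      win        2           0
1    Ivy       1  android        8          10
2    Kai       1      win        1          10
3    Vic      14      ios        8         140
4    Fay      13      mac        5         130
5    Ivy      10      web        3         100
6    Ivy       2      web        5          20
7    Fay       5      web        7          50
8    Vic      13      mac        6         130
9    Zoe      16      win        6         160
10   Fay      13      win        5         130
11   Pia       4  android        1          40
12   Zoe      12      mac        8         120
13  Dana      12  android        3         120
14   Zoe       3      web        6          30
sort by errors descending:
    user  errors   device  retries  errors_x10
9    Zoe      16      win        6         160
3    Vic      14      ios        8         140
4    Fay      13      mac        5         130
8    Vic      13      mac        6         130
10   Fay      13      win        5         130
12   Zoe      12      mac        8         120
13  Dana      12  android        3         120
5    Ivy      10      web        3         100
7    Fay       5      web        7          50
11   Pia       4  android        1          40
14   Zoe       3      web        6          30
6    Ivy       2      web        5          20
1    Ivy       1  android        8          10
2    Kai       1      win        1          10
0    Kai       0      win        2           0
filter rows where errors > 1:
    user  errors   device  retries  errors_x10
9    Zoe      16      win        6         160
3    Vic      14      ios        8         140
4    Fay      13      mac        5         130
8    Vic      13      mac        6         130
10   Fay      13      win        5         130
12   Zoe      12      mac        8         120
13  Dana      12  android        3         120
5    Ivy      10      web        3         100
7    Fay       5      web        7          50
11   Pia       4  android        1          40
14   Zoe       3      web        6          30
6    Ivy       2      web        5          20
Finally, mean of column 'errors_x10' = 97.5.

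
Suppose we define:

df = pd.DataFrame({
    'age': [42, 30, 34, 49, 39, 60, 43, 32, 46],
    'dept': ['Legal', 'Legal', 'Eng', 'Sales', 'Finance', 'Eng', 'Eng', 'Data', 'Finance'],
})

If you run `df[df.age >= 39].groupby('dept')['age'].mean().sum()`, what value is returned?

filter rows where age >= 39:
   age     dept
0   42    Legal
3   49    Sales
4   39  Finance
5   60      Eng
6   43      Eng
8   46  Finance
group by dept, mean of age:
dept
Eng        51.5
Finance    42.5
Legal      42.0
Sales      49.0
Name: age, dtype: float64

185.0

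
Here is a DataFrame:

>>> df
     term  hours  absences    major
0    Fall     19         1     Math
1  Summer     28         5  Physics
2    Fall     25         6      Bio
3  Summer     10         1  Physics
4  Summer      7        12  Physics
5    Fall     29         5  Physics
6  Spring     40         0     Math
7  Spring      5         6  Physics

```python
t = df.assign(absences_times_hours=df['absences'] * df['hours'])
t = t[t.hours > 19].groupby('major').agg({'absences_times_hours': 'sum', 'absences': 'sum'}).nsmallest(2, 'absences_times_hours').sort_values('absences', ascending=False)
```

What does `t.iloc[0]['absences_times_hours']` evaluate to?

add column absences_times_hours = df['absences'] * df['hours']:
     term  hours  absences    major  absences_times_hours
0    Fall     19         1     Math                    19
1  Summer     28         5  Physics                   140
2    Fall     25         6      Bio                   150
3  Summer     10         1  Physics                    10
4  Summer      7        12  Physics                    84
5    Fall     29         5  Physics                   145
6  Spring     40         0     Math                     0
7  Spring      5         6  Physics                    30
filter rows where hours > 19:
     term  hours  absences    major  absences_times_hours
1  Summer     28         5  Physics                   140
2    Fall     25         6      Bio                   150
5    Fall     29         5  Physics                   145
6  Spring     40         0     Math                     0
group by major: sum(absences_times_hours), sum(absences):
         absences_times_hours  absences
major                                  
Bio                       150         6
Math                        0         0
Physics                   285        10
take 2 rows with smallest absences_times_hours:
       absences_times_hours  absences
major                                
Math                      0         0
Bio                     150         6
sort by absences descending:
       absences_times_hours  absences
major                                
Bio                     150         6
Math                      0         0
Hence 150.

150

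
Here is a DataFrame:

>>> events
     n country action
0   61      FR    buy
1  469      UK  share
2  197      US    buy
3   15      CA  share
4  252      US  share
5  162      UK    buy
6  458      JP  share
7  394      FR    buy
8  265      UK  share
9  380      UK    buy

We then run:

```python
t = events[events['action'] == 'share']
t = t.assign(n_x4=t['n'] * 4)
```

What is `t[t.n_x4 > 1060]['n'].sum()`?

filter rows where action == 'share':
     n country action
1  469      UK  share
3   15      CA  share
4  252      US  share
6  458      JP  share
8  265      UK  share
add column n_x4 = t['n'] * 4:
     n country action  n_x4
1  469      UK  share  1876
3   15      CA  share    60
4  252      US  share  1008
6  458      JP  share  1832
8  265      UK  share  1060
filter rows where n_x4 > 1060:
     n country action  n_x4
1  469      UK  share  1876
6  458      JP  share  1832
Finally, sum of column 'n' = 927.

927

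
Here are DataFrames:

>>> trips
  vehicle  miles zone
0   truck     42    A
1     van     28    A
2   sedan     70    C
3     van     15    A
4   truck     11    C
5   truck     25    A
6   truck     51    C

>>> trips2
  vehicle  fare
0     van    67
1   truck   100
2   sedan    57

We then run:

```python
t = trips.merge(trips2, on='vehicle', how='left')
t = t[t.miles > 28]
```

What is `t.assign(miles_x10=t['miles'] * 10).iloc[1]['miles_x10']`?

700

merge on 'vehicle' (how='left') → 7 rows:
  vehicle  miles zone  fare
0   truck     42    A   100
1     van     28    A    67
2   sedan     70    C    57
3     van     15    A    67
4   truck     11    C   100
5   truck     25    A   100
6   truck     51    C   100
filter rows where miles > 28:
  vehicle  miles zone  fare
0   truck     42    A   100
2   sedan     70    C    57
6   truck     51    C   100
add column miles_x10 = t['miles'] * 10:
  vehicle  miles zone  fare  miles_x10
0   truck     42    A   100        420
2   sedan     70    C    57        700
6   truck     51    C   100        510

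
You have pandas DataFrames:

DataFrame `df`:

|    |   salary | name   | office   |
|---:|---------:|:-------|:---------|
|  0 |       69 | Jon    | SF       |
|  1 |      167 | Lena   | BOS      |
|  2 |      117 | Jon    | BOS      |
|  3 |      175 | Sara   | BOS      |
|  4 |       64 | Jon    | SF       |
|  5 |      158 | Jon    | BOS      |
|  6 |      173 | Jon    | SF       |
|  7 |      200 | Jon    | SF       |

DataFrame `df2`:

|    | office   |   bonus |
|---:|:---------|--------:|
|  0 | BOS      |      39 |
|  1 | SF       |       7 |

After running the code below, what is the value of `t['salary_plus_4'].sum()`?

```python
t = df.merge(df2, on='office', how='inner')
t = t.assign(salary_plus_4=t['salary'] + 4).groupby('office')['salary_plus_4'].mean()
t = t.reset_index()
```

merge on 'office' (how='inner') → 8 rows:
   salary  name office  bonus
0      69   Jon     SF      7
1     167  Lena    BOS     39
2     117   Jon    BOS     39
3     175  Sara    BOS     39
4      64   Jon     SF      7
5     158   Jon    BOS     39
6     173   Jon     SF      7
7     200   Jon     SF      7
add column salary_plus_4 = t['salary'] + 4:
   salary  name office  bonus  salary_plus_4
0      69   Jon     SF      7             73
1     167  Lena    BOS     39            171
2     117   Jon    BOS     39            121
3     175  Sara    BOS     39            179
4      64   Jon     SF      7             68
5     158   Jon    BOS     39            162
6     173   Jon     SF      7            177
7     200   Jon     SF      7            204
group by office, mean of salary_plus_4:
office
BOS    158.25
SF     130.50
Name: salary_plus_4, dtype: float64
reset_index():
  office  salary_plus_4
0    BOS         158.25
1     SF         130.50

288.75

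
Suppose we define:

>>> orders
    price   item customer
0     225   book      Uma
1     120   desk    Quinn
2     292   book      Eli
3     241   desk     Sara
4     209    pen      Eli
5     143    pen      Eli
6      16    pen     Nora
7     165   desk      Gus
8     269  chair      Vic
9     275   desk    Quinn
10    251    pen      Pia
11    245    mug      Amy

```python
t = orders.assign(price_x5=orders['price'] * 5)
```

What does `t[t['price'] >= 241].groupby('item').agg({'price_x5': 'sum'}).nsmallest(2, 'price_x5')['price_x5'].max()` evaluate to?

add column price_x5 = orders['price'] * 5:
    price   item customer  price_x5
0     225   book      Uma      1125
1     120   desk    Quinn       600
2     292   book      Eli      1460
3     241   desk     Sara      1205
4     209    pen      Eli      1045
5     143    pen      Eli       715
6      16    pen     Nora        80
7     165   desk      Gus       825
8     269  chair      Vic      1345
9     275   desk    Quinn      1375
10    251    pen      Pia      1255
11    245    mug      Amy      1225
filter rows where price >= 241:
    price   item customer  price_x5
2     292   book      Eli      1460
3     241   desk     Sara      1205
8     269  chair      Vic      1345
9     275   desk    Quinn      1375
10    251    pen      Pia      1255
11    245    mug      Amy      1225
group by item, sum of price_x5:
       price_x5
item           
book       1460
chair      1345
desk       2580
mug        1225
pen        1255
take 2 rows with smallest price_x5:
      price_x5
item          
mug       1225
pen       1255
The max of column 'price_x5' is 1255.

1255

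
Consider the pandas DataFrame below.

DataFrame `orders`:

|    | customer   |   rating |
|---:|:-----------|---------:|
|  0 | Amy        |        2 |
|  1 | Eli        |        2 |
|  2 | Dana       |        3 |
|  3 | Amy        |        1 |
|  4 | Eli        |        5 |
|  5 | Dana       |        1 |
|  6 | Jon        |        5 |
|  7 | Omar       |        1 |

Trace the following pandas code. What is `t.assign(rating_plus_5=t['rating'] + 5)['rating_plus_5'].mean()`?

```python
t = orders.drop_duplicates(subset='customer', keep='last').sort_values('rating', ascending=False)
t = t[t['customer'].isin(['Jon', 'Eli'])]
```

10.0

drop duplicate customer (keep=last):
  customer  rating
3      Amy       1
4      Eli       5
5     Dana       1
6      Jon       5
7     Omar       1
sort by rating descending:
  customer  rating
4      Eli       5
6      Jon       5
3      Amy       1
5     Dana       1
7     Omar       1
filter rows where customer in ['Jon', 'Eli']:
  customer  rating
4      Eli       5
6      Jon       5
add column rating_plus_5 = t['rating'] + 5:
  customer  rating  rating_plus_5
4      Eli       5             10
6      Jon       5             10
Hence 10.0.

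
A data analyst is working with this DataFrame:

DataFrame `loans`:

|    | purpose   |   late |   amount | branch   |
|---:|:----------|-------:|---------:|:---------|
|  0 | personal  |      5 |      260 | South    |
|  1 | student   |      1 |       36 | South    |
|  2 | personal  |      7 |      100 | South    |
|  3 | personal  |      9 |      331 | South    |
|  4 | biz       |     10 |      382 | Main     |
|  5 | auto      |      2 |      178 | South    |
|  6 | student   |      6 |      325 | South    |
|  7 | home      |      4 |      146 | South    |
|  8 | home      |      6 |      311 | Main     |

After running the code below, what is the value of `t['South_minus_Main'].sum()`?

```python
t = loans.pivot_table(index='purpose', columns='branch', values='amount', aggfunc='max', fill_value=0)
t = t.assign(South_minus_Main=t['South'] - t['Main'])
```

287

pivot: rows=purpose, cols=branch, max(amount):
branch    Main  South
purpose              
auto         0    178
biz        382      0
home       311    146
personal     0    331
student      0    325
add column South_minus_Main = t['South'] - t['Main']:
branch    Main  South  South_minus_Main
purpose                                
auto         0    178               178
biz        382      0              -382
home       311    146              -165
personal     0    331               331
student      0    325               325
Hence 287.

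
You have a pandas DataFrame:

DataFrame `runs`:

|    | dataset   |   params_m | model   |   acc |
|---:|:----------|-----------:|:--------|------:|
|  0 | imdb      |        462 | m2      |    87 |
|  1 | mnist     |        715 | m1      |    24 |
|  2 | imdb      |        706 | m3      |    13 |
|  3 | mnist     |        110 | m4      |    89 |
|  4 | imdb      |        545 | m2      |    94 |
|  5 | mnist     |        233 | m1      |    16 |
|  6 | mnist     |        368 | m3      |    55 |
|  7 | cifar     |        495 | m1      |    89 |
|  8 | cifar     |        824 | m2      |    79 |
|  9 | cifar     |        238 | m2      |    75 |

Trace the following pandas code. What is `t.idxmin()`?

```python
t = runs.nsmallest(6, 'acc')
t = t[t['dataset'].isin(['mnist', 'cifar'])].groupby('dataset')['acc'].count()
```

take 6 rows with smallest acc:
  dataset  params_m model  acc
2    imdb       706    m3   13
5   mnist       233    m1   16
1   mnist       715    m1   24
6   mnist       368    m3   55
9   cifar       238    m2   75
8   cifar       824    m2   79
filter rows where dataset in ['mnist', 'cifar']:
  dataset  params_m model  acc
5   mnist       233    m1   16
1   mnist       715    m1   24
6   mnist       368    m3   55
9   cifar       238    m2   75
8   cifar       824    m2   79
group by dataset, count of acc:
dataset
cifar    2
mnist    3
Name: acc, dtype: int64
Finally, label with the smallest value = cifar.

cifar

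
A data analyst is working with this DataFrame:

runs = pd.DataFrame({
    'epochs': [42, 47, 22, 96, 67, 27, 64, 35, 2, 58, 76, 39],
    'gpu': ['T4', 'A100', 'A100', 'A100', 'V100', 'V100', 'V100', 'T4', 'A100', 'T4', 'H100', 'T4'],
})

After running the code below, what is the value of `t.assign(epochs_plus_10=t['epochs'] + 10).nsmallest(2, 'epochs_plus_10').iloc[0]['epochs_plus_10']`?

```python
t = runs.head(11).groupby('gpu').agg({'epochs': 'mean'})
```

51.75

take first 11 rows:
    epochs   gpu
0       42    T4
1       47  A100
2       22  A100
3       96  A100
4       67  V100
5       27  V100
6       64  V100
7       35    T4
8        2  A100
9       58    T4
10      76  H100
group by gpu, mean of epochs:
         epochs
gpu            
A100  41.750000
H100  76.000000
T4    45.000000
V100  52.666667
add column epochs_plus_10 = t['epochs'] + 10:
         epochs  epochs_plus_10
gpu                            
A100  41.750000       51.750000
H100  76.000000       86.000000
T4    45.000000       55.000000
V100  52.666667       62.666667
take 2 rows with smallest epochs_plus_10:
      epochs  epochs_plus_10
gpu                         
A100   41.75           51.75
T4     45.00           55.00
Then the value at position 0, column 'epochs_plus_10': 51.75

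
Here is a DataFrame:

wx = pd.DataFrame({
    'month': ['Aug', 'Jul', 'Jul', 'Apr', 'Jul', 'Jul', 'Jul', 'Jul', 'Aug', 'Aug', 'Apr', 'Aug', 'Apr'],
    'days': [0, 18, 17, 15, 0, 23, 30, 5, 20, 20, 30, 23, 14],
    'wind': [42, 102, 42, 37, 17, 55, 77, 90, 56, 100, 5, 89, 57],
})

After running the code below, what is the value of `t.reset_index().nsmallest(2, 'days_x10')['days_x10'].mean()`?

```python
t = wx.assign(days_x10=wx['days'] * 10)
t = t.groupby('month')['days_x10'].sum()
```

add column days_x10 = wx['days'] * 10:
   month  days  wind  days_x10
0    Aug     0    42         0
1    Jul    18   102       180
2    Jul    17    42       170
3    Apr    15    37       150
4    Jul     0    17         0
5    Jul    23    55       230
6    Jul    30    77       300
7    Jul     5    90        50
8    Aug    20    56       200
9    Aug    20   100       200
10   Apr    30     5       300
11   Aug    23    89       230
12   Apr    14    57       140
group by month, sum of days_x10:
month
Apr    590
Aug    630
Jul    930
Name: days_x10, dtype: int64
reset_index():
  month  days_x10
0   Apr       590
1   Aug       630
2   Jul       930
take 2 rows with smallest days_x10:
  month  days_x10
0   Apr       590
1   Aug       630
Reading off the mean of column 'days_x10', we get 610.0.

610.0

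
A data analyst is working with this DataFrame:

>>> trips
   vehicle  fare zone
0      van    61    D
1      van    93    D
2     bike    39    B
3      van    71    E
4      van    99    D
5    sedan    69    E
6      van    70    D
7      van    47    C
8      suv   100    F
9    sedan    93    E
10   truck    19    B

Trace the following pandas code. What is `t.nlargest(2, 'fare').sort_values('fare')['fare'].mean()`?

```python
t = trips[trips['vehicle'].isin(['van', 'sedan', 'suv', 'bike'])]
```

99.5

filter rows where vehicle in ['van', 'sedan', 'suv', 'bike']:
  vehicle  fare zone
0     van    61    D
1     van    93    D
2    bike    39    B
3     van    71    E
4     van    99    D
5   sedan    69    E
6     van    70    D
7     van    47    C
8     suv   100    F
9   sedan    93    E
take 2 rows with largest fare:
  vehicle  fare zone
8     suv   100    F
4     van    99    D
sort by fare:
  vehicle  fare zone
4     van    99    D
8     suv   100    F
So mean() = 99.5.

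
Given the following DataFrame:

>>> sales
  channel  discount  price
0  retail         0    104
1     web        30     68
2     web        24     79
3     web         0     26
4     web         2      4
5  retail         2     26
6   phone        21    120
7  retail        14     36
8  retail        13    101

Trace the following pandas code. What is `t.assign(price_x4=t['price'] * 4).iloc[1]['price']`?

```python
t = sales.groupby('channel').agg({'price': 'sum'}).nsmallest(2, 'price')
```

177

group by channel, sum of price:
         price
channel       
phone      120
retail     267
web        177
take 2 rows with smallest price:
         price
channel       
phone      120
web        177
add column price_x4 = t['price'] * 4:
         price  price_x4
channel                 
phone      120       480
web        177       708
Reading off the value at position 1, column 'price', we get 177.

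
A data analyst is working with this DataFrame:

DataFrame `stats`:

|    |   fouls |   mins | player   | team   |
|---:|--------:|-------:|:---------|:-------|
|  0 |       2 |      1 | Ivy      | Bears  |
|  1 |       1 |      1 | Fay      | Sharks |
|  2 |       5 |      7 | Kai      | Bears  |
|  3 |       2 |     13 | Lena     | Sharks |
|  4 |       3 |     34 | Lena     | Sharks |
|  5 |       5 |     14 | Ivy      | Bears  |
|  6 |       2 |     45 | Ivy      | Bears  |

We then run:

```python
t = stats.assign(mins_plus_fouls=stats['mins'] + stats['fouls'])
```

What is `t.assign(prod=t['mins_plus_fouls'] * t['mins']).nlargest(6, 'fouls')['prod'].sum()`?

add column mins_plus_fouls = stats['mins'] + stats['fouls']:
   fouls  mins player    team  mins_plus_fouls
0      2     1    Ivy   Bears                3
1      1     1    Fay  Sharks                2
2      5     7    Kai   Bears               12
3      2    13   Lena  Sharks               15
4      3    34   Lena  Sharks               37
5      5    14    Ivy   Bears               19
6      2    45    Ivy   Bears               47
add column prod = t['mins_plus_fouls'] * t['mins']:
   fouls  mins player    team  mins_plus_fouls  prod
0      2     1    Ivy   Bears                3     3
1      1     1    Fay  Sharks                2     2
2      5     7    Kai   Bears               12    84
3      2    13   Lena  Sharks               15   195
4      3    34   Lena  Sharks               37  1258
5      5    14    Ivy   Bears               19   266
6      2    45    Ivy   Bears               47  2115
take 6 rows with largest fouls:
   fouls  mins player    team  mins_plus_fouls  prod
2      5     7    Kai   Bears               12    84
5      5    14    Ivy   Bears               19   266
4      3    34   Lena  Sharks               37  1258
0      2     1    Ivy   Bears                3     3
3      2    13   Lena  Sharks               15   195
6      2    45    Ivy   Bears               47  2115
Finally, sum of column 'prod' = 3921.

3921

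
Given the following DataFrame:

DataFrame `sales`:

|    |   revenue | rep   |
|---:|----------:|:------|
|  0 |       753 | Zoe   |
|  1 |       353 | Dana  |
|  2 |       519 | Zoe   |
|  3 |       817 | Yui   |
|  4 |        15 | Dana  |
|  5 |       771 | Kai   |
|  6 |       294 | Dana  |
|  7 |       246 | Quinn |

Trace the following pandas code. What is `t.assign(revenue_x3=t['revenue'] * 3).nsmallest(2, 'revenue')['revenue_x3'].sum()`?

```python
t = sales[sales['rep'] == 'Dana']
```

filter rows where rep == 'Dana':
   revenue   rep
1      353  Dana
4       15  Dana
6      294  Dana
add column revenue_x3 = t['revenue'] * 3:
   revenue   rep  revenue_x3
1      353  Dana        1059
4       15  Dana          45
6      294  Dana         882
take 2 rows with smallest revenue:
   revenue   rep  revenue_x3
4       15  Dana          45
6      294  Dana         882

927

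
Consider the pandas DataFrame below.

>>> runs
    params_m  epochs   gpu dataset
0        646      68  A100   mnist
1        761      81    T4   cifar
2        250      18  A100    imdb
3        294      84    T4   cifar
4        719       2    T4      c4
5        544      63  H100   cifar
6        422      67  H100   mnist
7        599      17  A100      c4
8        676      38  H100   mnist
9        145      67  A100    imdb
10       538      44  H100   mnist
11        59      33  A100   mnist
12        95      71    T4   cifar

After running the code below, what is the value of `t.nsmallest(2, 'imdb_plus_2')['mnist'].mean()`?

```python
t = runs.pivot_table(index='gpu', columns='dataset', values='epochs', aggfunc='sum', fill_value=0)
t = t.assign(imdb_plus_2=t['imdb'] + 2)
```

74.5

pivot: rows=gpu, cols=dataset, sum(epochs):
dataset  c4  cifar  imdb  mnist
gpu                            
A100     17      0    85    101
H100      0     63     0    149
T4        2    236     0      0
add column imdb_plus_2 = t['imdb'] + 2:
dataset  c4  cifar  imdb  mnist  imdb_plus_2
gpu                                         
A100     17      0    85    101           87
H100      0     63     0    149            2
T4        2    236     0      0            2
take 2 rows with smallest imdb_plus_2:
dataset  c4  cifar  imdb  mnist  imdb_plus_2
gpu                                         
H100      0     63     0    149            2
T4        2    236     0      0            2
Taking the mean of column 'mnist' gives 74.5.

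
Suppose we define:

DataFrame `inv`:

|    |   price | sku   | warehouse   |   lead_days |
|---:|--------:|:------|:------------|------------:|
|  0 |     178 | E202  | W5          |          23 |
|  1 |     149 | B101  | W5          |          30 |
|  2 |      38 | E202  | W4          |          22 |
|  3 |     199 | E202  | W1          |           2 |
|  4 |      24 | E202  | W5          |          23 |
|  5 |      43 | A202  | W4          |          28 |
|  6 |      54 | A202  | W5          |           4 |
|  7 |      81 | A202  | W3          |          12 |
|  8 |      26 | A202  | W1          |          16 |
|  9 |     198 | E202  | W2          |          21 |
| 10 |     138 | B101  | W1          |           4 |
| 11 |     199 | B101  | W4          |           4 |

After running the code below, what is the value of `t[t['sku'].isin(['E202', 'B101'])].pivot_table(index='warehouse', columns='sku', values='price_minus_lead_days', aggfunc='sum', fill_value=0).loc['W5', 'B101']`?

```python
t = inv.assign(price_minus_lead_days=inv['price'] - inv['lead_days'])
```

119

add column price_minus_lead_days = inv['price'] - inv['lead_days']:
    price   sku warehouse  lead_days  price_minus_lead_days
0     178  E202        W5         23                    155
1     149  B101        W5         30                    119
2      38  E202        W4         22                     16
3     199  E202        W1          2                    197
4      24  E202        W5         23                      1
5      43  A202        W4         28                     15
6      54  A202        W5          4                     50
7      81  A202        W3         12                     69
8      26  A202        W1         16                     10
9     198  E202        W2         21                    177
10    138  B101        W1          4                    134
11    199  B101        W4          4                    195
filter rows where sku in ['E202', 'B101']:
    price   sku warehouse  lead_days  price_minus_lead_days
0     178  E202        W5         23                    155
1     149  B101        W5         30                    119
2      38  E202        W4         22                     16
3     199  E202        W1          2                    197
4      24  E202        W5         23                      1
9     198  E202        W2         21                    177
10    138  B101        W1          4                    134
11    199  B101        W4          4                    195
pivot: rows=warehouse, cols=sku, sum(price_minus_lead_days):
sku        B101  E202
warehouse            
W1          134   197
W2            0   177
W4          195    16
W5          119   156
Finally, value at row 'W5', column 'B101' = 119.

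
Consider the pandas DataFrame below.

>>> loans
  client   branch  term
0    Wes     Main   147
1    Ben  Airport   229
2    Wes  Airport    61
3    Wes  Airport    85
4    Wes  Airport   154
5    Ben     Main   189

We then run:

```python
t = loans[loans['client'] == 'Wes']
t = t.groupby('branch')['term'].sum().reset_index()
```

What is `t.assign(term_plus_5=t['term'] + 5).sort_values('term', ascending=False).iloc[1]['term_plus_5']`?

filter rows where client == 'Wes':
  client   branch  term
0    Wes     Main   147
2    Wes  Airport    61
3    Wes  Airport    85
4    Wes  Airport   154
group by branch, sum of term:
branch
Airport    300
Main       147
Name: term, dtype: int64
reset_index():
    branch  term
0  Airport   300
1     Main   147
add column term_plus_5 = t['term'] + 5:
    branch  term  term_plus_5
0  Airport   300          305
1     Main   147          152
sort by term descending:
    branch  term  term_plus_5
0  Airport   300          305
1     Main   147          152
Then the value at position 1, column 'term_plus_5': 152

152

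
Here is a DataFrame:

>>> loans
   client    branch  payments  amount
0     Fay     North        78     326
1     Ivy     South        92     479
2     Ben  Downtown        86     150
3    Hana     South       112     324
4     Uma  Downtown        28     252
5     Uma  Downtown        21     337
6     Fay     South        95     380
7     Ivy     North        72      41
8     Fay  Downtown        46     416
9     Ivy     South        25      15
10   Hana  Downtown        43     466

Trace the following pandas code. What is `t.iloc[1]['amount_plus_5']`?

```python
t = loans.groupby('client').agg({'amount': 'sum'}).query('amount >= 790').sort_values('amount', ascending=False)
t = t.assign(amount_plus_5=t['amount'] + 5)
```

group by client, sum of amount:
        amount
client        
Ben        150
Fay       1122
Hana       790
Ivy        535
Uma        589
filter rows where amount >= 790:
        amount
client        
Fay       1122
Hana       790
sort by amount descending:
        amount
client        
Fay       1122
Hana       790
add column amount_plus_5 = t['amount'] + 5:
        amount  amount_plus_5
client                       
Fay       1122           1127
Hana       790            795
Finally, value at position 1, column 'amount_plus_5' = 795.

795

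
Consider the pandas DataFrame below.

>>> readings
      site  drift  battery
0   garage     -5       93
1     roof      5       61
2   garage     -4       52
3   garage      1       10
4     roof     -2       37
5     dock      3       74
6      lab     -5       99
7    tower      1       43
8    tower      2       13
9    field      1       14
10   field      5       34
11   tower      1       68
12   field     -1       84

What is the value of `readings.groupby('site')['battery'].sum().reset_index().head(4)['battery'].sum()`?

460

group by site, sum of battery:
site
dock       74
field     132
garage    155
lab        99
roof       98
tower     124
Name: battery, dtype: int64
reset_index():
     site  battery
0    dock       74
1   field      132
2  garage      155
3     lab       99
4    roof       98
5   tower      124
take first 4 rows:
     site  battery
0    dock       74
1   field      132
2  garage      155
3     lab       99
So sum() = 460.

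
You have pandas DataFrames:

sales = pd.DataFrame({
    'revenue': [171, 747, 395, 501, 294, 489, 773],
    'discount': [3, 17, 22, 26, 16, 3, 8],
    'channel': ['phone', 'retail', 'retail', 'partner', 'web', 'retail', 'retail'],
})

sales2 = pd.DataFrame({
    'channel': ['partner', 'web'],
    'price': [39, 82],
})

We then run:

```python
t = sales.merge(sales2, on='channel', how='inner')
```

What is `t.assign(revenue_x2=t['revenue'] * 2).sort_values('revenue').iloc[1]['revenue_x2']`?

1002

merge on 'channel' (how='inner') → 2 rows:
   revenue  discount  channel  price
0      501        26  partner     39
1      294        16      web     82
add column revenue_x2 = t['revenue'] * 2:
   revenue  discount  channel  price  revenue_x2
0      501        26  partner     39        1002
1      294        16      web     82         588
sort by revenue:
   revenue  discount  channel  price  revenue_x2
1      294        16      web     82         588
0      501        26  partner     39        1002
So iloc[1]['revenue_x2'] = 1002.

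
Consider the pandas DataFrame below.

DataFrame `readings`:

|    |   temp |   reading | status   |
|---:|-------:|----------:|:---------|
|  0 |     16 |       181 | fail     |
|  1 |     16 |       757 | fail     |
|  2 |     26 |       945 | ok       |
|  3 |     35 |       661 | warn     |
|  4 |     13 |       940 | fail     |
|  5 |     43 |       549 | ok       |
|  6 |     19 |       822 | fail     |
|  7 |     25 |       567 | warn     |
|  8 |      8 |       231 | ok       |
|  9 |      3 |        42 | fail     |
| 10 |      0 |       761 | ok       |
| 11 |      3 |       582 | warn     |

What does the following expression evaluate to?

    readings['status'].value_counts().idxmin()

value_counts of status:
status
fail    5
ok      4
warn    3
Name: count, dtype: int64

warn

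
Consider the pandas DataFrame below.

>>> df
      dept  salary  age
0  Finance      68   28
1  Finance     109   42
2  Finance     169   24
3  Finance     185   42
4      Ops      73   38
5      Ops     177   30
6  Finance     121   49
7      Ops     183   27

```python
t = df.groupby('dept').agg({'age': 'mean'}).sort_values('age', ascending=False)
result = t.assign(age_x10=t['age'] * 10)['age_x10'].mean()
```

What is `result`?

group by dept, mean of age:
               age
dept              
Finance  37.000000
Ops      31.666667
sort by age descending:
               age
dept              
Finance  37.000000
Ops      31.666667
add column age_x10 = t['age'] * 10:
               age     age_x10
dept                          
Finance  37.000000  370.000000
Ops      31.666667  316.666667

343.333333333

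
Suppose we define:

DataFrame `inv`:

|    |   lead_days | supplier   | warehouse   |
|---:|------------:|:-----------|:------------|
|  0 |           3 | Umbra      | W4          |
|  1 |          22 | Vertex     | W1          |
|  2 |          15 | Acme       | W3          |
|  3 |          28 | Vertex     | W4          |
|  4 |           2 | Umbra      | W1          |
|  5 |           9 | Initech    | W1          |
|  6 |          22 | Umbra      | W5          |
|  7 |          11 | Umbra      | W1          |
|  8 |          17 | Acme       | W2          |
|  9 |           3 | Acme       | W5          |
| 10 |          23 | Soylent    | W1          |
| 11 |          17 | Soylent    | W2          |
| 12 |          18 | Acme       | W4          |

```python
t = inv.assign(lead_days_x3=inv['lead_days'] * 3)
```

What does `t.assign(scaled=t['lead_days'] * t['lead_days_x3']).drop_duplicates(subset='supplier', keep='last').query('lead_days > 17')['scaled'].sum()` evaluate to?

3324

add column lead_days_x3 = inv['lead_days'] * 3:
    lead_days supplier warehouse  lead_days_x3
0           3    Umbra        W4             9
1          22   Vertex        W1            66
2          15     Acme        W3            45
3          28   Vertex        W4            84
4           2    Umbra        W1             6
5           9  Initech        W1            27
6          22    Umbra        W5            66
7          11    Umbra        W1            33
8          17     Acme        W2            51
9           3     Acme        W5             9
10         23  Soylent        W1            69
11         17  Soylent        W2            51
12         18     Acme        W4            54
add column scaled = t['lead_days'] * t['lead_days_x3']:
    lead_days supplier warehouse  lead_days_x3  scaled
0           3    Umbra        W4             9      27
1          22   Vertex        W1            66    1452
2          15     Acme        W3            45     675
3          28   Vertex        W4            84    2352
4           2    Umbra        W1             6      12
5           9  Initech        W1            27     243
6          22    Umbra        W5            66    1452
7          11    Umbra        W1            33     363
8          17     Acme        W2            51     867
9           3     Acme        W5             9      27
10         23  Soylent        W1            69    1587
11         17  Soylent        W2            51     867
12         18     Acme        W4            54     972
drop duplicate supplier (keep=last):
    lead_days supplier warehouse  lead_days_x3  scaled
3          28   Vertex        W4            84    2352
5           9  Initech        W1            27     243
7          11    Umbra        W1            33     363
11         17  Soylent        W2            51     867
12         18     Acme        W4            54     972
filter rows where lead_days > 17:
    lead_days supplier warehouse  lead_days_x3  scaled
3          28   Vertex        W4            84    2352
12         18     Acme        W4            54     972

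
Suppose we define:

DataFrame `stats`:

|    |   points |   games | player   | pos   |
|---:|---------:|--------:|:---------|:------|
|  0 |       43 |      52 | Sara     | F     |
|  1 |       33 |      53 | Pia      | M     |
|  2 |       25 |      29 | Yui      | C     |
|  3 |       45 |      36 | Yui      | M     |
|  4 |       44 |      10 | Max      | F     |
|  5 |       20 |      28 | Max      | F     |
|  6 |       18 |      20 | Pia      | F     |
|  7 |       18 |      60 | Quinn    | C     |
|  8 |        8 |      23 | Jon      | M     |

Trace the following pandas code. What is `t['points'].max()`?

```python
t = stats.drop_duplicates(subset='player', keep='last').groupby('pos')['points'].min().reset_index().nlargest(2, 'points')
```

drop duplicate player (keep=last):
   points  games player pos
0      43     52   Sara   F
3      45     36    Yui   M
5      20     28    Max   F
6      18     20    Pia   F
7      18     60  Quinn   C
8       8     23    Jon   M
group by pos, min of points:
pos
C    18
F    18
M     8
Name: points, dtype: int64
reset_index():
  pos  points
0   C      18
1   F      18
2   M       8
take 2 rows with largest points:
  pos  points
0   C      18
1   F      18
The max of column 'points' is 18.

18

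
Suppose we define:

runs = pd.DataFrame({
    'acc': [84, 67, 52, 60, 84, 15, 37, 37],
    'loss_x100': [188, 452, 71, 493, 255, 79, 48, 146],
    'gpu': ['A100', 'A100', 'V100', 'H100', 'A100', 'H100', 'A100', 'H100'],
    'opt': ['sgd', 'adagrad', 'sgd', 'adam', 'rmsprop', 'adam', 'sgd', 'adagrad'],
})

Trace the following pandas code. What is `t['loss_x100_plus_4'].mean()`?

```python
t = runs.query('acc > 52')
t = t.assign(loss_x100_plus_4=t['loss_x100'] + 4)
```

filter rows where acc > 52:
   acc  loss_x100   gpu      opt
0   84        188  A100      sgd
1   67        452  A100  adagrad
3   60        493  H100     adam
4   84        255  A100  rmsprop
add column loss_x100_plus_4 = t['loss_x100'] + 4:
   acc  loss_x100   gpu      opt  loss_x100_plus_4
0   84        188  A100      sgd               192
1   67        452  A100  adagrad               456
3   60        493  H100     adam               497
4   84        255  A100  rmsprop               259
Taking the mean of column 'loss_x100_plus_4' gives 351.0.

351.0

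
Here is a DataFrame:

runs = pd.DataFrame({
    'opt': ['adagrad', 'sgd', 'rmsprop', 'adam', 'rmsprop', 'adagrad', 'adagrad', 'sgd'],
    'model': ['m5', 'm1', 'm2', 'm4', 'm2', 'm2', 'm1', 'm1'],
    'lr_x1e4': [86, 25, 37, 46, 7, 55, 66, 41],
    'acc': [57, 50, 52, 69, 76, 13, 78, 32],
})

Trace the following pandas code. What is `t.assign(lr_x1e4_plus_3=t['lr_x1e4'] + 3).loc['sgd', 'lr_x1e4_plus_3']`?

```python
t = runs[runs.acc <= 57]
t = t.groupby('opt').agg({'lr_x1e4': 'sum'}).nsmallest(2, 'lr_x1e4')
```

69

filter rows where acc <= 57:
       opt model  lr_x1e4  acc
0  adagrad    m5       86   57
1      sgd    m1       25   50
2  rmsprop    m2       37   52
5  adagrad    m2       55   13
7      sgd    m1       41   32
group by opt, sum of lr_x1e4:
         lr_x1e4
opt             
adagrad      141
rmsprop       37
sgd           66
take 2 rows with smallest lr_x1e4:
         lr_x1e4
opt             
rmsprop       37
sgd           66
add column lr_x1e4_plus_3 = t['lr_x1e4'] + 3:
         lr_x1e4  lr_x1e4_plus_3
opt                             
rmsprop       37              40
sgd           66              69
The value at row 'sgd', column 'lr_x1e4_plus_3' is 69.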